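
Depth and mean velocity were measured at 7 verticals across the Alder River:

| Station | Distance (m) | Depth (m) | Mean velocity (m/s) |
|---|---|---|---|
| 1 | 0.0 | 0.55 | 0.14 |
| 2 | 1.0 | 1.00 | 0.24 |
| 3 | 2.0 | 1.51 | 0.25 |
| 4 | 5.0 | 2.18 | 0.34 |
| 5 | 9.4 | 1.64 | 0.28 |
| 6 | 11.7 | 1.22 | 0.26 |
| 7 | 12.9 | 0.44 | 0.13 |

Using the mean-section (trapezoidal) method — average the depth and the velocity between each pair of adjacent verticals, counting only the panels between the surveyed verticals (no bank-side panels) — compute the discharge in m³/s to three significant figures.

Panel 1-2: Δb = 1 m, d̄ = (0.55+1.00)/2 = 0.775, v̄ = (0.14+0.24)/2 = 0.19 → q = 1×0.775×0.19 = 0.1473 m³/s
Panel 2-3: Δb = 1 m, d̄ = (1.00+1.51)/2 = 1.255, v̄ = (0.24+0.25)/2 = 0.245 → q = 1×1.255×0.245 = 0.3075 m³/s
Panel 3-4: Δb = 3 m, d̄ = (1.51+2.18)/2 = 1.845, v̄ = (0.25+0.34)/2 = 0.295 → q = 3×1.845×0.295 = 1.633 m³/s
Panel 4-5: Δb = 4.4 m, d̄ = (2.18+1.64)/2 = 1.91, v̄ = (0.34+0.28)/2 = 0.31 → q = 4.4×1.91×0.31 = 2.605 m³/s
Panel 5-6: Δb = 2.3 m, d̄ = (1.64+1.22)/2 = 1.43, v̄ = (0.28+0.26)/2 = 0.27 → q = 2.3×1.43×0.27 = 0.8880 m³/s
Panel 6-7: Δb = 1.2 m, d̄ = (1.22+0.44)/2 = 0.83, v̄ = (0.26+0.13)/2 = 0.195 → q = 1.2×0.83×0.195 = 0.1942 m³/s
Q = Σ q = 5.775 m³/s

5.78 m³/s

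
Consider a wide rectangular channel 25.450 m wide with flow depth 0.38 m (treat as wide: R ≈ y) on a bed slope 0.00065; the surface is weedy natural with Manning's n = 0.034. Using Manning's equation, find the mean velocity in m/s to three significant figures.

0.393 m/s

A = b·y = 25.450 × 0.38 = 9.671 m²
Wide channel: R ≈ y = 0.38 m
Q = (1/n)·A·R^(2/3)·S^(1/2) = (1/0.034) × 9.671 × 0.3800^(2/3) × 0.00065^(1/2) = 3.805 m³/s
V = Q/A = 3.805/9.671 = 0.3934 m/s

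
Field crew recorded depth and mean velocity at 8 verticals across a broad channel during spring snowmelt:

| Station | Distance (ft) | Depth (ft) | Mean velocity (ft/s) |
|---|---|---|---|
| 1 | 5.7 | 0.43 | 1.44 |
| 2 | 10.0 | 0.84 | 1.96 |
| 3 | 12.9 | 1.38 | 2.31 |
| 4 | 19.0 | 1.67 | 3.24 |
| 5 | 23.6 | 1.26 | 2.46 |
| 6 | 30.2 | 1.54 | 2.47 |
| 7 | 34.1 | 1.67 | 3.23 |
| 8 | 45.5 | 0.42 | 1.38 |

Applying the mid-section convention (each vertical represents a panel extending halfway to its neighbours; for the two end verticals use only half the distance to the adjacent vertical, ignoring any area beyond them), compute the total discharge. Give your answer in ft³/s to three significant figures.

w_1 = (10.0 − 5.7)/2 = 2.15 ft; q_1 = 1.44 × 0.43 × 2.15 = 1.331 ft³/s
w_2 = (12.9 − 5.7)/2 = 3.6 ft; q_2 = 1.96 × 0.84 × 3.6 = 5.927 ft³/s
w_3 = (19.0 − 10.0)/2 = 4.5 ft; q_3 = 2.31 × 1.38 × 4.5 = 14.35 ft³/s
w_4 = (23.6 − 12.9)/2 = 5.35 ft; q_4 = 3.24 × 1.67 × 5.35 = 28.95 ft³/s
w_5 = (30.2 − 19.0)/2 = 5.6 ft; q_5 = 2.46 × 1.26 × 5.6 = 17.36 ft³/s
w_6 = (34.1 − 23.6)/2 = 5.25 ft; q_6 = 2.47 × 1.54 × 5.25 = 19.97 ft³/s
w_7 = (45.5 − 30.2)/2 = 7.65 ft; q_7 = 3.23 × 1.67 × 7.65 = 41.26 ft³/s
w_8 = (45.5 − 34.1)/2 = 5.7 ft; q_8 = 1.38 × 0.42 × 5.7 = 3.304 ft³/s
Q = Σ qᵢ = 132.4 ft³/s

132 ft³/s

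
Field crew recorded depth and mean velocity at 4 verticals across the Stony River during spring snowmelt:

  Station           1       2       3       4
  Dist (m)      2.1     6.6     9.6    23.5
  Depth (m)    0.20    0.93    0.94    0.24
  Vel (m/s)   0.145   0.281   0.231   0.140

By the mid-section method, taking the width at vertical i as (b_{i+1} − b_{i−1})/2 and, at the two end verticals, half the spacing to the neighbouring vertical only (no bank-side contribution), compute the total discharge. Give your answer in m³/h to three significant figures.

11200 m³/h

w_1 = (6.6 − 2.1)/2 = 2.25 m; q_1 = 0.145 × 0.20 × 2.25 = 0.06525 m³/s
w_2 = (9.6 − 2.1)/2 = 3.75 m; q_2 = 0.281 × 0.93 × 3.75 = 0.9800 m³/s
w_3 = (23.5 − 6.6)/2 = 8.45 m; q_3 = 0.231 × 0.94 × 8.45 = 1.835 m³/s
w_4 = (23.5 − 9.6)/2 = 6.95 m; q_4 = 0.140 × 0.24 × 6.95 = 0.2335 m³/s
Q = Σ qᵢ = 3.114 m³/s
= 3.114 × 3600 = 11210 m³/h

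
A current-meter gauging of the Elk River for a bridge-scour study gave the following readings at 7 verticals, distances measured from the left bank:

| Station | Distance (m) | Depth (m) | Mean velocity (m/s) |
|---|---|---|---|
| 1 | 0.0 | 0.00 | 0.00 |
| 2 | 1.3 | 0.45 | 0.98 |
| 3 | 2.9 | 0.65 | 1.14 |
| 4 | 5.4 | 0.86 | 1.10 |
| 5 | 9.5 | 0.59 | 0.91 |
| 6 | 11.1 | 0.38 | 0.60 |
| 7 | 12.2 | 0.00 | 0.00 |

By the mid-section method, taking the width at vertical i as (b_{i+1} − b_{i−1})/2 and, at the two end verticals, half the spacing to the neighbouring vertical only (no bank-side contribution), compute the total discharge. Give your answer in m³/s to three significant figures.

w_2 = (2.9 − 0.0)/2 = 1.45 m; q_2 = 0.98 × 0.45 × 1.45 = 0.6395 m³/s
w_3 = (5.4 − 1.3)/2 = 2.05 m; q_3 = 1.14 × 0.65 × 2.05 = 1.519 m³/s
w_4 = (9.5 − 2.9)/2 = 3.3 m; q_4 = 1.10 × 0.86 × 3.3 = 3.122 m³/s
w_5 = (11.1 − 5.4)/2 = 2.85 m; q_5 = 0.91 × 0.59 × 2.85 = 1.530 m³/s
w_6 = (12.2 − 9.5)/2 = 1.35 m; q_6 = 0.60 × 0.38 × 1.35 = 0.3078 m³/s
Stations 1, 7 contribute zero (depth or velocity is 0).
Q = Σ qᵢ = 7.118 m³/s

7.12 m³/s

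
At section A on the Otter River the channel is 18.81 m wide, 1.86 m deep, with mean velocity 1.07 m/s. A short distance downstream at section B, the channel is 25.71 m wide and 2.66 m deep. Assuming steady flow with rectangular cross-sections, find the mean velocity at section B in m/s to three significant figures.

0.547 m/s

Q = A₁V₁ = (18.81×1.86) × 1.07 = 37.44 m³/s
A₂ = 25.71 × 2.66 = 68.39 m²
V₂ = Q/A₂ = 37.44/68.39 = 0.5474 m/s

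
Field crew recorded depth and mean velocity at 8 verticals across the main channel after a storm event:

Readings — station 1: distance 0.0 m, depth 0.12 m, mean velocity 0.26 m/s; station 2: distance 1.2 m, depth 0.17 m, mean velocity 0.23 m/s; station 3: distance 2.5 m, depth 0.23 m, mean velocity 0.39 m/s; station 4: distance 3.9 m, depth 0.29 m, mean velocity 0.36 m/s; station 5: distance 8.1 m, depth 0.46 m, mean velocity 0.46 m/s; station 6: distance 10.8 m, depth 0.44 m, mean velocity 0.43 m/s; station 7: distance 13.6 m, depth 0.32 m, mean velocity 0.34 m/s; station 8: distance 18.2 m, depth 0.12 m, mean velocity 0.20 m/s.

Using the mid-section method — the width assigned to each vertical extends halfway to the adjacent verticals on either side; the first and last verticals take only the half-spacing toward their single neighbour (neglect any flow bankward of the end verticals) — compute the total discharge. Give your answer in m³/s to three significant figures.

2.19 m³/s

w_1 = (1.2 − 0.0)/2 = 0.6 m; q_1 = 0.26 × 0.12 × 0.6 = 0.01872 m³/s
w_2 = (2.5 − 0.0)/2 = 1.25 m; q_2 = 0.23 × 0.17 × 1.25 = 0.04888 m³/s
w_3 = (3.9 − 1.2)/2 = 1.35 m; q_3 = 0.39 × 0.23 × 1.35 = 0.1211 m³/s
w_4 = (8.1 − 2.5)/2 = 2.8 m; q_4 = 0.36 × 0.29 × 2.8 = 0.2923 m³/s
w_5 = (10.8 − 3.9)/2 = 3.45 m; q_5 = 0.46 × 0.46 × 3.45 = 0.7300 m³/s
w_6 = (13.6 − 8.1)/2 = 2.75 m; q_6 = 0.43 × 0.44 × 2.75 = 0.5203 m³/s
w_7 = (18.2 − 10.8)/2 = 3.7 m; q_7 = 0.34 × 0.32 × 3.7 = 0.4026 m³/s
w_8 = (18.2 − 13.6)/2 = 2.3 m; q_8 = 0.20 × 0.12 × 2.3 = 0.05520 m³/s
Q = Σ qᵢ = 2.189 m³/s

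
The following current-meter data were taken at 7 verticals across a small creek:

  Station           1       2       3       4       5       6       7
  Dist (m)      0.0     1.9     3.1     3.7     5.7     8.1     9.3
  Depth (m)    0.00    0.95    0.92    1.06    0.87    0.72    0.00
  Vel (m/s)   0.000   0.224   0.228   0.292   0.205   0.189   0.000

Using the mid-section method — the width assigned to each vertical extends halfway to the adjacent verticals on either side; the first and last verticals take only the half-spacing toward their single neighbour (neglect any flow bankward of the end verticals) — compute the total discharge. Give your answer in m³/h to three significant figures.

5610 m³/h

w_2 = (3.1 − 0.0)/2 = 1.55 m; q_2 = 0.224 × 0.95 × 1.55 = 0.3298 m³/s
w_3 = (3.7 − 1.9)/2 = 0.9 m; q_3 = 0.228 × 0.92 × 0.9 = 0.1888 m³/s
w_4 = (5.7 − 3.1)/2 = 1.3 m; q_4 = 0.292 × 1.06 × 1.3 = 0.4024 m³/s
w_5 = (8.1 − 3.7)/2 = 2.2 m; q_5 = 0.205 × 0.87 × 2.2 = 0.3924 m³/s
w_6 = (9.3 − 5.7)/2 = 1.8 m; q_6 = 0.189 × 0.72 × 1.8 = 0.2449 m³/s
Stations 1, 7 contribute zero (depth or velocity is 0).
Q = Σ qᵢ = 1.558 m³/s
= 1.558 × 3600 = 5610 m³/h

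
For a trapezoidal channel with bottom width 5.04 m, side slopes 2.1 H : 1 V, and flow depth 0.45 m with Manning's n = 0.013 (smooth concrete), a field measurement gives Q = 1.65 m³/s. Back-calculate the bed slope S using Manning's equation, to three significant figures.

0.000232

A = (b + z·y)·y = (5.04 + 2.1×0.45)×0.45 = 2.693 m²
P = b + 2y√(1+z²) = 5.04 + 2×0.45×√(1+2.1²) = 7.133 m
R = A/P = 2.693/7.133 = 0.3776 m
S = (Q·n / (1·A·R^(2/3)))² = (1.65×0.013 / (1×2.693×0.5224))² = 0.0002324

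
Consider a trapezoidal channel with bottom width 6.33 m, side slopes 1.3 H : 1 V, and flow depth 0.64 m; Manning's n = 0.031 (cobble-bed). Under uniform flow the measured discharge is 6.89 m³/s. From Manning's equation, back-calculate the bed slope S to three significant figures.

A = (b + z·y)·y = (6.33 + 1.3×0.64)×0.64 = 4.584 m²
P = b + 2y√(1+z²) = 6.33 + 2×0.64×√(1+1.3²) = 8.429 m
R = A/P = 4.584/8.429 = 0.5438 m
S = (Q·n / (1·A·R^(2/3)))² = (6.89×0.031 / (1×4.584×0.6662))² = 0.004892

0.00489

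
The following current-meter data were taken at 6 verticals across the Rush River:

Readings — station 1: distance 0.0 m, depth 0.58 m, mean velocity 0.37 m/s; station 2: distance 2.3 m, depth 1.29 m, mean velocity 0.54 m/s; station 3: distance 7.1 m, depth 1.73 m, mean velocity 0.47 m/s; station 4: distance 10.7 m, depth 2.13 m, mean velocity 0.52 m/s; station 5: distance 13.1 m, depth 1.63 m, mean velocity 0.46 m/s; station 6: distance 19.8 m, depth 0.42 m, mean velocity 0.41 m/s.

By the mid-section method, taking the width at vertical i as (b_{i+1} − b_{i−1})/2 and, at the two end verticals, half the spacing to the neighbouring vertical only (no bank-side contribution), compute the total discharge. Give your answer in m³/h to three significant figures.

w_1 = (2.3 − 0.0)/2 = 1.15 m; q_1 = 0.37 × 0.58 × 1.15 = 0.2468 m³/s
w_2 = (7.1 − 0.0)/2 = 3.55 m; q_2 = 0.54 × 1.29 × 3.55 = 2.473 m³/s
w_3 = (10.7 − 2.3)/2 = 4.2 m; q_3 = 0.47 × 1.73 × 4.2 = 3.415 m³/s
w_4 = (13.1 − 7.1)/2 = 3 m; q_4 = 0.52 × 2.13 × 3 = 3.323 m³/s
w_5 = (19.8 − 10.7)/2 = 4.55 m; q_5 = 0.46 × 1.63 × 4.55 = 3.412 m³/s
w_6 = (19.8 − 13.1)/2 = 3.35 m; q_6 = 0.41 × 0.42 × 3.35 = 0.5769 m³/s
Q = Σ qᵢ = 13.45 m³/s
= 13.45 × 3600 = 48410 m³/h

48400 m³/h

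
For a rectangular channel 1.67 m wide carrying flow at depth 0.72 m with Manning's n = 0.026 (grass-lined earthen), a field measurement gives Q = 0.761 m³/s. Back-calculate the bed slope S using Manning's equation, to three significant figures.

0.000961

A = b·y = 1.67 × 0.72 = 1.202 m²
P = b + 2y = 1.67 + 2×0.72 = 3.110 m
R = A/P = 1.202/3.110 = 0.3866 m
S = (Q·n / (1·A·R^(2/3)))² = (0.761×0.026 / (1×1.202×0.5307))² = 0.0009614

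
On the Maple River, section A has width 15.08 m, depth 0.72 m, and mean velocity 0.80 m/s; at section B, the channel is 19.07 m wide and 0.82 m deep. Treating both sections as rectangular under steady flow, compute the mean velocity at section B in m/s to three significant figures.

Q = A₁V₁ = (15.08×0.72) × 0.80 = 8.686 m³/s
A₂ = 19.07 × 0.82 = 15.64 m²
V₂ = Q/A₂ = 8.686/15.64 = 0.5555 m/s

0.555 m/s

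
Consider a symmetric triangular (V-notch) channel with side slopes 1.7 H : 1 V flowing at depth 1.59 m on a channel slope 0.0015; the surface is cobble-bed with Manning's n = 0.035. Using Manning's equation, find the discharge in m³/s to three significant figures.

3.70 m³/s

A = z·y² = 1.7×1.59² = 4.298 m²
P = 2y√(1+z²) = 2×1.59×√(1+1.7²) = 6.272 m
R = A/P = 4.298/6.272 = 0.6852 m
Q = (1/n)·A·R^(2/3)·S^(1/2) = (1/0.035) × 4.298 × 0.6852^(2/3) × 0.0015^(1/2) = 3.696 m³/s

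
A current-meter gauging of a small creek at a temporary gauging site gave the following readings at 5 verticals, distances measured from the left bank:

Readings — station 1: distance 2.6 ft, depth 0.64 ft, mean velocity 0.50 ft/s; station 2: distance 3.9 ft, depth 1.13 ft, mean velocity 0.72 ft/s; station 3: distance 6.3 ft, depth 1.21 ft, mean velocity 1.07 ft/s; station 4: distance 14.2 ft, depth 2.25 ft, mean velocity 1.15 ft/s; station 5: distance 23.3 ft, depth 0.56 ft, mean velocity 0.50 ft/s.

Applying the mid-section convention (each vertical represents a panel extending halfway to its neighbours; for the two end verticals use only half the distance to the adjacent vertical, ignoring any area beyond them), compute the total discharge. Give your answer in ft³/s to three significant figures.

w_1 = (3.9 − 2.6)/2 = 0.65 ft; q_1 = 0.50 × 0.64 × 0.65 = 0.2080 ft³/s
w_2 = (6.3 − 2.6)/2 = 1.85 ft; q_2 = 0.72 × 1.13 × 1.85 = 1.505 ft³/s
w_3 = (14.2 − 3.9)/2 = 5.15 ft; q_3 = 1.07 × 1.21 × 5.15 = 6.668 ft³/s
w_4 = (23.3 − 6.3)/2 = 8.5 ft; q_4 = 1.15 × 2.25 × 8.5 = 21.99 ft³/s
w_5 = (23.3 − 14.2)/2 = 4.55 ft; q_5 = 0.50 × 0.56 × 4.55 = 1.274 ft³/s
Q = Σ qᵢ = 31.65 ft³/s

31.6 ft³/s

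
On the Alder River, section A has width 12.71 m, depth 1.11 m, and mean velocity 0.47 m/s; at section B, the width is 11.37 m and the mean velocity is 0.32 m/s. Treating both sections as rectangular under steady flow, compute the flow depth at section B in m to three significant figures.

1.82 m

Q = A₁V₁ = (12.71×1.11) × 0.47 = 6.631 m³/s
d₂ = Q/(b₂ V₂) = 6.631/(11.37×0.32) = 1.822 m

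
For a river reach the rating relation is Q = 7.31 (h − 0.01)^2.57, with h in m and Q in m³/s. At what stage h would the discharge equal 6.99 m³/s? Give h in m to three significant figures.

0.993 m

h − h₀ = (Q/C)^(1/b) = (6.99/7.31)^(1/2.57) = 0.9827 m
h = 0.01 + 0.9827 = 0.9927 m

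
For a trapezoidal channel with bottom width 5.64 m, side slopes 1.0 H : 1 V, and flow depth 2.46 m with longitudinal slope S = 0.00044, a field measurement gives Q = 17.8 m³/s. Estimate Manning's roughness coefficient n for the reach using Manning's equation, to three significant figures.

A = (b + z·y)·y = (5.64 + 1.0×2.46)×2.46 = 19.93 m²
P = b + 2y√(1+z²) = 5.64 + 2×2.46×√(1+1.0²) = 12.60 m
R = A/P = 19.93/12.60 = 1.582 m
n = (1/Q)·A·R^(2/3)·S^(1/2) = (1/17.8) × 19.93 × 1.358 × 0.02098 = 0.03188

0.0319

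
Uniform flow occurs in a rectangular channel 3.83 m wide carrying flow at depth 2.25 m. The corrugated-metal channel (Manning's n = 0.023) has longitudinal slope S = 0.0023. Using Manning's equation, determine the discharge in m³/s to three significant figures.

18.4 m³/s

A = b·y = 3.83 × 2.25 = 8.618 m²
P = b + 2y = 3.83 + 2×2.25 = 8.330 m
R = A/P = 8.618/8.330 = 1.035 m
Q = (1/n)·A·R^(2/3)·S^(1/2) = (1/0.023) × 8.618 × 1.035^(2/3) × 0.0023^(1/2) = 18.38 m³/s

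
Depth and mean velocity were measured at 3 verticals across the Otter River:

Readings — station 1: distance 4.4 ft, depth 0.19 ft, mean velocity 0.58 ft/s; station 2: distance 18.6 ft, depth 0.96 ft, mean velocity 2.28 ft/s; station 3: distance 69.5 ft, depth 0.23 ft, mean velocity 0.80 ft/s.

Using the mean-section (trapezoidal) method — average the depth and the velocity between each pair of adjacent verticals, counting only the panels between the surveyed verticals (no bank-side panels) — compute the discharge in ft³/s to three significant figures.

Panel 1-2: Δb = 14.2 ft, d̄ = (0.19+0.96)/2 = 0.575, v̄ = (0.58+2.28)/2 = 1.43 → q = 14.2×0.575×1.43 = 11.68 ft³/s
Panel 2-3: Δb = 50.9 ft, d̄ = (0.96+0.23)/2 = 0.595, v̄ = (2.28+0.80)/2 = 1.54 → q = 50.9×0.595×1.54 = 46.64 ft³/s
Q = Σ q = 58.32 ft³/s

58.3 ft³/s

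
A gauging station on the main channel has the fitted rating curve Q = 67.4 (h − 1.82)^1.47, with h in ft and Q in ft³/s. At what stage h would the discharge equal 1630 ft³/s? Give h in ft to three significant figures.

10.6 ft

h − h₀ = (Q/C)^(1/b) = (1630/67.4)^(1/1.47) = 8.733 ft
h = 1.82 + 8.733 = 10.55 ft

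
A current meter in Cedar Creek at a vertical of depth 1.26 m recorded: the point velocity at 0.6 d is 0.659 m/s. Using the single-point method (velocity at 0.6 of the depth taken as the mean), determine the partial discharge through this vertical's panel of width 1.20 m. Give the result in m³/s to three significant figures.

v̄ = v₀.₆ = 0.659 m/s
q = v̄ × d × w = 0.6590 × 1.26 × 1.20 = 0.9964 m³/s

0.996 m³/s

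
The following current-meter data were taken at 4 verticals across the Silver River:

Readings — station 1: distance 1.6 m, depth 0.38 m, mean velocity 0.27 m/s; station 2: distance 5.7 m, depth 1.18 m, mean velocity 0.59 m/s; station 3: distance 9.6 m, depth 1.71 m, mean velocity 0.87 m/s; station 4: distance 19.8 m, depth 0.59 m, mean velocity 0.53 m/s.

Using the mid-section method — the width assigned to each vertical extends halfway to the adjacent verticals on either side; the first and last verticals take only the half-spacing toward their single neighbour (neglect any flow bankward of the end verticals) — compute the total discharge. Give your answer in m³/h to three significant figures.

w_1 = (5.7 − 1.6)/2 = 2.05 m; q_1 = 0.27 × 0.38 × 2.05 = 0.2103 m³/s
w_2 = (9.6 − 1.6)/2 = 4 m; q_2 = 0.59 × 1.18 × 4 = 2.785 m³/s
w_3 = (19.8 − 5.7)/2 = 7.05 m; q_3 = 0.87 × 1.71 × 7.05 = 10.49 m³/s
w_4 = (19.8 − 9.6)/2 = 5.1 m; q_4 = 0.53 × 0.59 × 5.1 = 1.595 m³/s
Q = Σ qᵢ = 15.08 m³/s
= 15.08 × 3600 = 54280 m³/h

54300 m³/h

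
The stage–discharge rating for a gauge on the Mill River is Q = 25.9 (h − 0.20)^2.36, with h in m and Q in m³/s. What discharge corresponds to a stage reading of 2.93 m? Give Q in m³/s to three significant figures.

Q = 25.9 × (2.93 − 0.20)^2.36 = 25.9 × 2.73^2.36 = 277.1 m³/s

277 m³/s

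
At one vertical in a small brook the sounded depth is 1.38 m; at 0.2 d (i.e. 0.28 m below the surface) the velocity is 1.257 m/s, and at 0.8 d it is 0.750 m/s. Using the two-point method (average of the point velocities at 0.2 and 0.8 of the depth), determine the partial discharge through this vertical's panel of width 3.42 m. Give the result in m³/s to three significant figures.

4.74 m³/s

v̄ = (1.257 + 0.750) / 2 = 1.004 m/s
q = v̄ × d × w = 1.004 × 1.38 × 3.42 = 4.736 m³/s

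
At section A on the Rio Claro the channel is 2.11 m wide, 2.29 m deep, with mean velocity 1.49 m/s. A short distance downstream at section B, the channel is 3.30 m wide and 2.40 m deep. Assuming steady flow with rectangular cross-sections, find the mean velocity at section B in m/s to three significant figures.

0.909 m/s

Q = A₁V₁ = (2.11×2.29) × 1.49 = 7.200 m³/s
A₂ = 3.30 × 2.40 = 7.920 m²
V₂ = Q/A₂ = 7.200/7.920 = 0.9090 m/s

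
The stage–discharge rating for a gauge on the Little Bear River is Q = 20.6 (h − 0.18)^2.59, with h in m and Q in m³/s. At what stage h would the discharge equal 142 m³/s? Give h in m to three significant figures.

2.29 m

h − h₀ = (Q/C)^(1/b) = (142/20.6)^(1/2.59) = 2.107 m
h = 0.18 + 2.107 = 2.287 m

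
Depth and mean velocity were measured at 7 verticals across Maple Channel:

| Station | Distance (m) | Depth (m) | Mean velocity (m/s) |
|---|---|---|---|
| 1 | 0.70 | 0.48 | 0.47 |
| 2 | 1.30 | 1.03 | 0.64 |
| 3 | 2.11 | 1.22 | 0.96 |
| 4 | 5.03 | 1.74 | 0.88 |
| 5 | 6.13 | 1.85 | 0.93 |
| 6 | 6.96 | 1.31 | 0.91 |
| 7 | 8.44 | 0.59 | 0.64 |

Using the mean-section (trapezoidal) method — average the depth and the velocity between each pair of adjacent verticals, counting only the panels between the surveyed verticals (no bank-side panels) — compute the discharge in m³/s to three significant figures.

9.04 m³/s

Panel 1-2: Δb = 0.6 m, d̄ = (0.48+1.03)/2 = 0.755, v̄ = (0.47+0.64)/2 = 0.555 → q = 0.6×0.755×0.555 = 0.2514 m³/s
Panel 2-3: Δb = 0.81 m, d̄ = (1.03+1.22)/2 = 1.125, v̄ = (0.64+0.96)/2 = 0.8 → q = 0.81×1.125×0.8 = 0.7290 m³/s
Panel 3-4: Δb = 2.92 m, d̄ = (1.22+1.74)/2 = 1.48, v̄ = (0.96+0.88)/2 = 0.92 → q = 2.92×1.48×0.92 = 3.976 m³/s
Panel 4-5: Δb = 1.1 m, d̄ = (1.74+1.85)/2 = 1.795, v̄ = (0.88+0.93)/2 = 0.905 → q = 1.1×1.795×0.905 = 1.787 m³/s
Panel 5-6: Δb = 0.83 m, d̄ = (1.85+1.31)/2 = 1.58, v̄ = (0.93+0.91)/2 = 0.92 → q = 0.83×1.58×0.92 = 1.206 m³/s
Panel 6-7: Δb = 1.48 m, d̄ = (1.31+0.59)/2 = 0.95, v̄ = (0.91+0.64)/2 = 0.775 → q = 1.48×0.95×0.775 = 1.090 m³/s
Q = Σ q = 9.039 m³/s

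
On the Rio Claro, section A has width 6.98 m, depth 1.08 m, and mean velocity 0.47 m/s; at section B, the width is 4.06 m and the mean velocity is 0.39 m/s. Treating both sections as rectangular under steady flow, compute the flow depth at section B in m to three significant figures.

2.24 m

Q = A₁V₁ = (6.98×1.08) × 0.47 = 3.543 m³/s
d₂ = Q/(b₂ V₂) = 3.543/(4.06×0.39) = 2.238 m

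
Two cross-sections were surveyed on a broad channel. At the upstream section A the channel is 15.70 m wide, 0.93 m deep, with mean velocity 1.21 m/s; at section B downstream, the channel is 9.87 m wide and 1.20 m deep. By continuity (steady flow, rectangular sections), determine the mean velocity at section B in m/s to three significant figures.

Q = A₁V₁ = (15.70×0.93) × 1.21 = 17.67 m³/s
A₂ = 9.87 × 1.20 = 11.84 m²
V₂ = Q/A₂ = 17.67/11.84 = 1.492 m/s

1.49 m/s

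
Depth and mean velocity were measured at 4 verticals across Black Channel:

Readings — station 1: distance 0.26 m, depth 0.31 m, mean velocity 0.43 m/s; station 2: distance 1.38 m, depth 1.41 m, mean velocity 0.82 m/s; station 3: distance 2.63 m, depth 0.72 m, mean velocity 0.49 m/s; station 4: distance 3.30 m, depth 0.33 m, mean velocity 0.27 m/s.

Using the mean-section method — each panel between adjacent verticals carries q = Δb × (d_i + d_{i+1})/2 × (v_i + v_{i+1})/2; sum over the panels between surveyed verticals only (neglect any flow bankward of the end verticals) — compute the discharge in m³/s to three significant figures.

Panel 1-2: Δb = 1.12 m, d̄ = (0.31+1.41)/2 = 0.86, v̄ = (0.43+0.82)/2 = 0.625 → q = 1.12×0.86×0.625 = 0.6020 m³/s
Panel 2-3: Δb = 1.25 m, d̄ = (1.41+0.72)/2 = 1.065, v̄ = (0.82+0.49)/2 = 0.655 → q = 1.25×1.065×0.655 = 0.8720 m³/s
Panel 3-4: Δb = 0.67 m, d̄ = (0.72+0.33)/2 = 0.525, v̄ = (0.49+0.27)/2 = 0.38 → q = 0.67×0.525×0.38 = 0.1337 m³/s
Q = Σ q = 1.608 m³/s

1.61 m³/s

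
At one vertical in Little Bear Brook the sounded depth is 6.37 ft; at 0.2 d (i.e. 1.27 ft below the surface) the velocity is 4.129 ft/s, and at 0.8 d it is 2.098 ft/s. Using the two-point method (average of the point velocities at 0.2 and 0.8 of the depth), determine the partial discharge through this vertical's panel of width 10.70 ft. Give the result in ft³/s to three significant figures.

v̄ = (4.129 + 2.098) / 2 = 3.114 ft/s
q = v̄ × d × w = 3.114 × 6.37 × 10.70 = 212.2 ft³/s

212 ft³/s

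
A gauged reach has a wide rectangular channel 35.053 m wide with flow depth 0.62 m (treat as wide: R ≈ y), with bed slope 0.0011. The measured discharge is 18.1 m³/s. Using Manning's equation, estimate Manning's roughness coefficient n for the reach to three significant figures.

A = b·y = 35.053 × 0.62 = 21.73 m²
Wide channel: R ≈ y = 0.62 m
n = (1/Q)·A·R^(2/3)·S^(1/2) = (1/18.1) × 21.73 × 0.7271 × 0.03317 = 0.02896

0.0290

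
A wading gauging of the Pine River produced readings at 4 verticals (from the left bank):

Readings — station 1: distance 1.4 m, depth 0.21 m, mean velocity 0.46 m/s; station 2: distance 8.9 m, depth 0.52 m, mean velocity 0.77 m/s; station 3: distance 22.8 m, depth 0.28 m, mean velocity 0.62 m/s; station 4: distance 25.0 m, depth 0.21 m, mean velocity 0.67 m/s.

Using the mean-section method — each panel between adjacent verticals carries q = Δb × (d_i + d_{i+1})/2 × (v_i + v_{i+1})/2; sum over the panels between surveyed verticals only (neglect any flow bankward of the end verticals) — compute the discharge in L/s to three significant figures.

5900 L/s

Panel 1-2: Δb = 7.5 m, d̄ = (0.21+0.52)/2 = 0.365, v̄ = (0.46+0.77)/2 = 0.615 → q = 7.5×0.365×0.615 = 1.684 m³/s
Panel 2-3: Δb = 13.9 m, d̄ = (0.52+0.28)/2 = 0.4, v̄ = (0.77+0.62)/2 = 0.695 → q = 13.9×0.4×0.695 = 3.864 m³/s
Panel 3-4: Δb = 2.2 m, d̄ = (0.28+0.21)/2 = 0.245, v̄ = (0.62+0.67)/2 = 0.645 → q = 2.2×0.245×0.645 = 0.3477 m³/s
Q = Σ q = 5.895 m³/s
= 5.895 × 1000 = 5895 L/s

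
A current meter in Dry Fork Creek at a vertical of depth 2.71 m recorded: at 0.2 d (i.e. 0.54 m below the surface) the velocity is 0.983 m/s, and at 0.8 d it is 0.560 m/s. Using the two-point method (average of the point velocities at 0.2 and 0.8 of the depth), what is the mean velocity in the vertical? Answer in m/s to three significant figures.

0.772 m/s

v̄ = (0.983 + 0.560) / 2 = 0.7715 m/s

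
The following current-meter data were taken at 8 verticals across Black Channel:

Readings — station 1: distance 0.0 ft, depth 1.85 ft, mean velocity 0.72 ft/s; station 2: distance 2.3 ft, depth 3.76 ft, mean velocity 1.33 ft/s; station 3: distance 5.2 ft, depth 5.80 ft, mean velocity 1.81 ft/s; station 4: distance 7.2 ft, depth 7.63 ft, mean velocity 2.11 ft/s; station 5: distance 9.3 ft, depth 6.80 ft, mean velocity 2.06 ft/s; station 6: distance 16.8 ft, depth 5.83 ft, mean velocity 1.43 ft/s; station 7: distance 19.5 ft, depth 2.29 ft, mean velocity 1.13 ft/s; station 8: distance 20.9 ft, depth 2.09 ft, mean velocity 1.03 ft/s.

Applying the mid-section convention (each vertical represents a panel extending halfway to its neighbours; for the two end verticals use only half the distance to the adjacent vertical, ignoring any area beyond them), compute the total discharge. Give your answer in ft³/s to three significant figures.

190 ft³/s

w_1 = (2.3 − 0.0)/2 = 1.15 ft; q_1 = 0.72 × 1.85 × 1.15 = 1.532 ft³/s
w_2 = (5.2 − 0.0)/2 = 2.6 ft; q_2 = 1.33 × 3.76 × 2.6 = 13.00 ft³/s
w_3 = (7.2 − 2.3)/2 = 2.45 ft; q_3 = 1.81 × 5.80 × 2.45 = 25.72 ft³/s
w_4 = (9.3 − 5.2)/2 = 2.05 ft; q_4 = 2.11 × 7.63 × 2.05 = 33.00 ft³/s
w_5 = (16.8 − 7.2)/2 = 4.8 ft; q_5 = 2.06 × 6.80 × 4.8 = 67.24 ft³/s
w_6 = (19.5 − 9.3)/2 = 5.1 ft; q_6 = 1.43 × 5.83 × 5.1 = 42.52 ft³/s
w_7 = (20.9 − 16.8)/2 = 2.05 ft; q_7 = 1.13 × 2.29 × 2.05 = 5.305 ft³/s
w_8 = (20.9 − 19.5)/2 = 0.7 ft; q_8 = 1.03 × 2.09 × 0.7 = 1.507 ft³/s
Q = Σ qᵢ = 189.8 ft³/s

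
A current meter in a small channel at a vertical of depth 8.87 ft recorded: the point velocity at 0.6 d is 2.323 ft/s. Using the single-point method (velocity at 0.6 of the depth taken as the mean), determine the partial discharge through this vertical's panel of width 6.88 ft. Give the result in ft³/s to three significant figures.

v̄ = v₀.₆ = 2.323 ft/s
q = v̄ × d × w = 2.323 × 8.87 × 6.88 = 141.8 ft³/s

142 ft³/s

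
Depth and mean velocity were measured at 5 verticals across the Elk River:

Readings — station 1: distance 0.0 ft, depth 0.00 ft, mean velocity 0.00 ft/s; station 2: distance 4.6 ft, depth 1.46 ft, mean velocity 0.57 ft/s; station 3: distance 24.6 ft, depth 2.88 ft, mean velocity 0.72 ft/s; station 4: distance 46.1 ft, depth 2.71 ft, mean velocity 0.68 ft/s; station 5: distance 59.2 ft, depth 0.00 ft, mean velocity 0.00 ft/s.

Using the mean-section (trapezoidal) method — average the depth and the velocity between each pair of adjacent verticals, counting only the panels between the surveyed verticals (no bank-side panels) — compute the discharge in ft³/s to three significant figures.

Panel 1-2: Δb = 4.6 ft, d̄ = (0.00+1.46)/2 = 0.73, v̄ = (0.00+0.57)/2 = 0.285 → q = 4.6×0.73×0.285 = 0.9570 ft³/s
Panel 2-3: Δb = 20 ft, d̄ = (1.46+2.88)/2 = 2.17, v̄ = (0.57+0.72)/2 = 0.645 → q = 20×2.17×0.645 = 27.99 ft³/s
Panel 3-4: Δb = 21.5 ft, d̄ = (2.88+2.71)/2 = 2.795, v̄ = (0.72+0.68)/2 = 0.7 → q = 21.5×2.795×0.7 = 42.06 ft³/s
Panel 4-5: Δb = 13.1 ft, d̄ = (2.71+0.00)/2 = 1.355, v̄ = (0.68+0.00)/2 = 0.34 → q = 13.1×1.355×0.34 = 6.035 ft³/s
Q = Σ q = 77.05 ft³/s

77.0 ft³/s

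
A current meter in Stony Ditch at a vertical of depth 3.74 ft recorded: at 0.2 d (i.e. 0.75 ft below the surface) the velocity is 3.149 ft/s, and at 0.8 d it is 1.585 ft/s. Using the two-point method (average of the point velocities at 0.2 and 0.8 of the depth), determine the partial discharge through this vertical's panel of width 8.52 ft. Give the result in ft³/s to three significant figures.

75.4 ft³/s

v̄ = (3.149 + 1.585) / 2 = 2.367 ft/s
q = v̄ × d × w = 2.367 × 3.74 × 8.52 = 75.42 ft³/s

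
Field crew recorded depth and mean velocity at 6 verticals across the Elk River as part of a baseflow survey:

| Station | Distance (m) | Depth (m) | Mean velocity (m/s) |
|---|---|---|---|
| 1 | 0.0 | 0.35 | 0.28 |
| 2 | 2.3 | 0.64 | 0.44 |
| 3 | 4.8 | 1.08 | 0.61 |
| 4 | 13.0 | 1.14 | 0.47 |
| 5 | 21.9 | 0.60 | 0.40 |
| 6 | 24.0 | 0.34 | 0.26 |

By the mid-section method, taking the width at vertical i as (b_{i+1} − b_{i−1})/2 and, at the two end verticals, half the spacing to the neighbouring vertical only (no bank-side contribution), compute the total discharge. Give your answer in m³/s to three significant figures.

w_1 = (2.3 − 0.0)/2 = 1.15 m; q_1 = 0.28 × 0.35 × 1.15 = 0.1127 m³/s
w_2 = (4.8 − 0.0)/2 = 2.4 m; q_2 = 0.44 × 0.64 × 2.4 = 0.6758 m³/s
w_3 = (13.0 − 2.3)/2 = 5.35 m; q_3 = 0.61 × 1.08 × 5.35 = 3.525 m³/s
w_4 = (21.9 − 4.8)/2 = 8.55 m; q_4 = 0.47 × 1.14 × 8.55 = 4.581 m³/s
w_5 = (24.0 − 13.0)/2 = 5.5 m; q_5 = 0.40 × 0.60 × 5.5 = 1.320 m³/s
w_6 = (24.0 − 21.9)/2 = 1.05 m; q_6 = 0.26 × 0.34 × 1.05 = 0.09282 m³/s
Q = Σ qᵢ = 10.31 m³/s

10.3 m³/s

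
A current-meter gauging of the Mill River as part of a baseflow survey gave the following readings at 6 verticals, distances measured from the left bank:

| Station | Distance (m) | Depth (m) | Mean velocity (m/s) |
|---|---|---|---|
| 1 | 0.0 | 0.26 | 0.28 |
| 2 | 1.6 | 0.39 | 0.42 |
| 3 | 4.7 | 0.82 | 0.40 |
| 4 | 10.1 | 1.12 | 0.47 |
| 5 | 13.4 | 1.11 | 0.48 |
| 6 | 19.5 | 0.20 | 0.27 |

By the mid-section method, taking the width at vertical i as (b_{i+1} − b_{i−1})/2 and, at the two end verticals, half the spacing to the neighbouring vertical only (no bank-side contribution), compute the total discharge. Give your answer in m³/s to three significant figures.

6.80 m³/s

w_1 = (1.6 − 0.0)/2 = 0.8 m; q_1 = 0.28 × 0.26 × 0.8 = 0.05824 m³/s
w_2 = (4.7 − 0.0)/2 = 2.35 m; q_2 = 0.42 × 0.39 × 2.35 = 0.3849 m³/s
w_3 = (10.1 − 1.6)/2 = 4.25 m; q_3 = 0.40 × 0.82 × 4.25 = 1.394 m³/s
w_4 = (13.4 − 4.7)/2 = 4.35 m; q_4 = 0.47 × 1.12 × 4.35 = 2.290 m³/s
w_5 = (19.5 − 10.1)/2 = 4.7 m; q_5 = 0.48 × 1.11 × 4.7 = 2.504 m³/s
w_6 = (19.5 − 13.4)/2 = 3.05 m; q_6 = 0.27 × 0.20 × 3.05 = 0.1647 m³/s
Q = Σ qᵢ = 6.796 m³/s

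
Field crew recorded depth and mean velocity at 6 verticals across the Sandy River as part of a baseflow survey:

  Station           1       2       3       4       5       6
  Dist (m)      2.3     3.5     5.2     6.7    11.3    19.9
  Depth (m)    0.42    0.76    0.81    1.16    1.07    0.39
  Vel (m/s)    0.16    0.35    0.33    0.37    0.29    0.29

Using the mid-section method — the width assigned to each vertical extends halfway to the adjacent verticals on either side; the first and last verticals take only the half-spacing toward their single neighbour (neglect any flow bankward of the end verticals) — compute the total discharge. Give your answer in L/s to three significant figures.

w_1 = (3.5 − 2.3)/2 = 0.6 m; q_1 = 0.16 × 0.42 × 0.6 = 0.04032 m³/s
w_2 = (5.2 − 2.3)/2 = 1.45 m; q_2 = 0.35 × 0.76 × 1.45 = 0.3857 m³/s
w_3 = (6.7 − 3.5)/2 = 1.6 m; q_3 = 0.33 × 0.81 × 1.6 = 0.4277 m³/s
w_4 = (11.3 − 5.2)/2 = 3.05 m; q_4 = 0.37 × 1.16 × 3.05 = 1.309 m³/s
w_5 = (19.9 − 6.7)/2 = 6.6 m; q_5 = 0.29 × 1.07 × 6.6 = 2.048 m³/s
w_6 = (19.9 − 11.3)/2 = 4.3 m; q_6 = 0.29 × 0.39 × 4.3 = 0.4863 m³/s
Q = Σ qᵢ = 4.697 m³/s
= 4.697 × 1000 = 4697 L/s

4700 L/s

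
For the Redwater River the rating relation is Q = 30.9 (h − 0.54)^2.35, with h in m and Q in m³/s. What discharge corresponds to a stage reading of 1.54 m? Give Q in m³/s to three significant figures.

30.9 m³/s

Q = 30.9 × (1.54 − 0.54)^2.35 = 30.9 × 1^2.35 = 30.90 m³/s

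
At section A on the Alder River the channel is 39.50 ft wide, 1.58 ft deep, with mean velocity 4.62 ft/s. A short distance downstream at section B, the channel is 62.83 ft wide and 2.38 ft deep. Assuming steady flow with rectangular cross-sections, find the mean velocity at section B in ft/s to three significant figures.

1.93 ft/s

Q = A₁V₁ = (39.50×1.58) × 4.62 = 288.3 ft³/s
A₂ = 62.83 × 2.38 = 149.5 ft²
V₂ = Q/A₂ = 288.3/149.5 = 1.928 ft/s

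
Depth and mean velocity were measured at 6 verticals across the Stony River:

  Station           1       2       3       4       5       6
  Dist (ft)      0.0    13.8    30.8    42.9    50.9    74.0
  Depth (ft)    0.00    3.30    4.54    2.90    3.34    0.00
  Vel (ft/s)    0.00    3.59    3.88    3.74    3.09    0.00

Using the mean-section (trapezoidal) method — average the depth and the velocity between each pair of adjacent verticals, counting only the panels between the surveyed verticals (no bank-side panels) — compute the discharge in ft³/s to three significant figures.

606 ft³/s

Panel 1-2: Δb = 13.8 ft, d̄ = (0.00+3.30)/2 = 1.65, v̄ = (0.00+3.59)/2 = 1.795 → q = 13.8×1.65×1.795 = 40.87 ft³/s
Panel 2-3: Δb = 17 ft, d̄ = (3.30+4.54)/2 = 3.92, v̄ = (3.59+3.88)/2 = 3.735 → q = 17×3.92×3.735 = 248.9 ft³/s
Panel 3-4: Δb = 12.1 ft, d̄ = (4.54+2.90)/2 = 3.72, v̄ = (3.88+3.74)/2 = 3.81 → q = 12.1×3.72×3.81 = 171.5 ft³/s
Panel 4-5: Δb = 8 ft, d̄ = (2.90+3.34)/2 = 3.12, v̄ = (3.74+3.09)/2 = 3.415 → q = 8×3.12×3.415 = 85.24 ft³/s
Panel 5-6: Δb = 23.1 ft, d̄ = (3.34+0.00)/2 = 1.67, v̄ = (3.09+0.00)/2 = 1.545 → q = 23.1×1.67×1.545 = 59.60 ft³/s
Q = Σ q = 606.1 ft³/s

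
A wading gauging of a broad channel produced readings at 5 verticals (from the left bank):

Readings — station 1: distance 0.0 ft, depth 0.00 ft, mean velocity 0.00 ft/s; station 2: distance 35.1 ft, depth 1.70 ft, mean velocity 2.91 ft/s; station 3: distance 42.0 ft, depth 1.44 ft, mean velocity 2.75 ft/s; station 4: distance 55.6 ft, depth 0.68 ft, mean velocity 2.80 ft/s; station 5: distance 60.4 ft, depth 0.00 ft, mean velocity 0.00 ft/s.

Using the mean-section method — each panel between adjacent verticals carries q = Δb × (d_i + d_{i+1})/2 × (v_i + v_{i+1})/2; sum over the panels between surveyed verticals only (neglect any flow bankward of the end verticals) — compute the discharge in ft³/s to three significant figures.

Panel 1-2: Δb = 35.1 ft, d̄ = (0.00+1.70)/2 = 0.85, v̄ = (0.00+2.91)/2 = 1.455 → q = 35.1×0.85×1.455 = 43.41 ft³/s
Panel 2-3: Δb = 6.9 ft, d̄ = (1.70+1.44)/2 = 1.57, v̄ = (2.91+2.75)/2 = 2.83 → q = 6.9×1.57×2.83 = 30.66 ft³/s
Panel 3-4: Δb = 13.6 ft, d̄ = (1.44+0.68)/2 = 1.06, v̄ = (2.75+2.80)/2 = 2.775 → q = 13.6×1.06×2.775 = 40.00 ft³/s
Panel 4-5: Δb = 4.8 ft, d̄ = (0.68+0.00)/2 = 0.34, v̄ = (2.80+0.00)/2 = 1.4 → q = 4.8×0.34×1.4 = 2.285 ft³/s
Q = Σ q = 116.4 ft³/s

116 ft³/s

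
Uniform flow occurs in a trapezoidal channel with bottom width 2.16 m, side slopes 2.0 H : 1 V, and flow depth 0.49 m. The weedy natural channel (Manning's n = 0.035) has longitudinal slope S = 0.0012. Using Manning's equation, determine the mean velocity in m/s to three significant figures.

A = (b + z·y)·y = (2.16 + 2.0×0.49)×0.49 = 1.539 m²
P = b + 2y√(1+z²) = 2.16 + 2×0.49×√(1+2.0²) = 4.351 m
R = A/P = 1.539/4.351 = 0.3536 m
Q = (1/n)·A·R^(2/3)·S^(1/2) = (1/0.035) × 1.539 × 0.3536^(2/3) × 0.0012^(1/2) = 0.7615 m³/s
V = Q/A = 0.7615/1.539 = 0.4949 m/s

0.495 m/s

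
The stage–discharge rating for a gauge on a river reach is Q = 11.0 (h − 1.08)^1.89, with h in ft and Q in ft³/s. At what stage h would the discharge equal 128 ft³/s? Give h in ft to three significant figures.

4.74 ft

h − h₀ = (Q/C)^(1/b) = (128/11.0)^(1/1.89) = 3.664 ft
h = 1.08 + 3.664 = 4.744 ft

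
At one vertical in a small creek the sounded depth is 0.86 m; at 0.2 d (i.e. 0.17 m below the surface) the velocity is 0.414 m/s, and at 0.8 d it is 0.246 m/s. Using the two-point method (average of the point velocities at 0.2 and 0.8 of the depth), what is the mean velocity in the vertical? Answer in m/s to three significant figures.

0.330 m/s

v̄ = (0.414 + 0.246) / 2 = 0.3300 m/s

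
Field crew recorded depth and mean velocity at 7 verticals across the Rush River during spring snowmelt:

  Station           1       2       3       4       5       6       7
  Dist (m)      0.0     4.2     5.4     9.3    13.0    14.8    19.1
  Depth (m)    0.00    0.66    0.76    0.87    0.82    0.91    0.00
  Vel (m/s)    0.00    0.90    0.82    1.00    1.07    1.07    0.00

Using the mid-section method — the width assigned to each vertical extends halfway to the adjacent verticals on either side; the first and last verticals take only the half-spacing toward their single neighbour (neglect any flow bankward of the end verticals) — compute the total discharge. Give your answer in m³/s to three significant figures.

11.9 m³/s

w_2 = (5.4 − 0.0)/2 = 2.7 m; q_2 = 0.90 × 0.66 × 2.7 = 1.604 m³/s
w_3 = (9.3 − 4.2)/2 = 2.55 m; q_3 = 0.82 × 0.76 × 2.55 = 1.589 m³/s
w_4 = (13.0 − 5.4)/2 = 3.8 m; q_4 = 1.00 × 0.87 × 3.8 = 3.306 m³/s
w_5 = (14.8 − 9.3)/2 = 2.75 m; q_5 = 1.07 × 0.82 × 2.75 = 2.413 m³/s
w_6 = (19.1 − 13.0)/2 = 3.05 m; q_6 = 1.07 × 0.91 × 3.05 = 2.970 m³/s
Stations 1, 7 contribute zero (depth or velocity is 0).
Q = Σ qᵢ = 11.88 m³/s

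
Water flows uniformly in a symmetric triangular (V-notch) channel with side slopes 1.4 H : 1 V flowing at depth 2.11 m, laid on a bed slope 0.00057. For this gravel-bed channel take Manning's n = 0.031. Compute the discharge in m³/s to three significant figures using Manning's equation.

4.34 m³/s

A = z·y² = 1.4×2.11² = 6.233 m²
P = 2y√(1+z²) = 2×2.11×√(1+1.4²) = 7.260 m
R = A/P = 6.233/7.260 = 0.8585 m
Q = (1/n)·A·R^(2/3)·S^(1/2) = (1/0.031) × 6.233 × 0.8585^(2/3) × 0.00057^(1/2) = 4.336 m³/s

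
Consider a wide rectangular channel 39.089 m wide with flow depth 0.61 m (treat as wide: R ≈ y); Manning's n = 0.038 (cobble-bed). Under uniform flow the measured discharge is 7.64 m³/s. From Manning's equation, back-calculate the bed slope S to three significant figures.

0.000287

A = b·y = 39.089 × 0.61 = 23.84 m²
Wide channel: R ≈ y = 0.61 m
S = (Q·n / (1·A·R^(2/3)))² = (7.64×0.038 / (1×23.84×0.7193))² = 0.0002866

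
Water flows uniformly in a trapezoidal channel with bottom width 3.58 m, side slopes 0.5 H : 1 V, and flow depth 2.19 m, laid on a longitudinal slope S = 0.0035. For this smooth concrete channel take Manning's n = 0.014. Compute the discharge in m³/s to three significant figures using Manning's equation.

A = (b + z·y)·y = (3.58 + 0.5×2.19)×2.19 = 10.24 m²
P = b + 2y√(1+z²) = 3.58 + 2×2.19×√(1+0.5²) = 8.477 m
R = A/P = 10.24/8.477 = 1.208 m
Q = (1/n)·A·R^(2/3)·S^(1/2) = (1/0.014) × 10.24 × 1.208^(2/3) × 0.0035^(1/2) = 49.07 m³/s

49.1 m³/s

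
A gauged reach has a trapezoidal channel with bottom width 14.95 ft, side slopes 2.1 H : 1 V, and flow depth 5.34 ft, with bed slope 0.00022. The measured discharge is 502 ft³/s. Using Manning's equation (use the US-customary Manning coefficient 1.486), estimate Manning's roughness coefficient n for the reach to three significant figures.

0.0142

A = (b + z·y)·y = (14.95 + 2.1×5.34)×5.34 = 139.7 ft²
P = b + 2y√(1+z²) = 14.95 + 2×5.34×√(1+2.1²) = 39.79 ft
R = A/P = 139.7/39.79 = 3.511 ft
n = (1.486/Q)·A·R^(2/3)·S^(1/2) = (1.486/502) × 139.7 × 2.310 × 0.01483 = 0.01417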